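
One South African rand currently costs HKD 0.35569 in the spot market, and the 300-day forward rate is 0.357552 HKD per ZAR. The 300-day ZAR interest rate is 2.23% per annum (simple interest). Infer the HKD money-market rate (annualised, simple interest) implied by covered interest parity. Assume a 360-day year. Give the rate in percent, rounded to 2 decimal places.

T = 300/360 years.
By CIP, F/S equals the HKD-to-ZAR growth ratio: 0.357552/0.35569 = 1.0052349.
The ZAR side grows by 1 + 0.0223×300/360 = 1.0185833.
So the HKD growth factor = 1.0239155.
r = (1.0239155 − 1)/(300/360) = 0.028699 → 2.87%.

2.87%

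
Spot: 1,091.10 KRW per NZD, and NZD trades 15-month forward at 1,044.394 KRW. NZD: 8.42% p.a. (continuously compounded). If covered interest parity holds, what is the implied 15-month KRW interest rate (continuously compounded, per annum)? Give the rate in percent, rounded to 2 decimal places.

4.92%

T = 15/12 years.
F/S = 1044.394/1091.1 = 0.9571937 = (growth of KRW) / (growth of NZD).
NZD growth factor: e^(0.0842×15/12) = 1.1109883.
Hence g_KRW = 1.063431.
Take logs: ln 1.063431 / (15/12) = 0.049200, so 4.92%.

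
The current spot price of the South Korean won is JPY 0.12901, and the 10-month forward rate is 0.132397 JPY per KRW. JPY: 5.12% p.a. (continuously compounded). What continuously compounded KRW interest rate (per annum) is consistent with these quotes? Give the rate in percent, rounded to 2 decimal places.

T = 10/12 years.
By CIP, F/S equals the JPY-to-KRW growth ratio: 0.132397/0.12901 = 1.0262538.
JPY growth factor: e^(0.0512×10/12) = 1.043590.
That pins the KRW growth at 1.0168927.
r = ln(1.0168927)/(10/12) = 0.020102 → 2.01%.

2.01%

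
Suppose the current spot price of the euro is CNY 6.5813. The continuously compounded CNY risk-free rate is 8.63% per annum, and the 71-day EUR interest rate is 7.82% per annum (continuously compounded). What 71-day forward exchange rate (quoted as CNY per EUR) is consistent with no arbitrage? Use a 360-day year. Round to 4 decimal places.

T = 71/360 years.
CNY growth factor: e^(0.0863×71/360) = 1.0171659.
EUR growth factor: e^(0.0782×71/360) = 1.0155423.
So F = 6.5813 × 1.0171659 / 1.0155423 = 6.591822 (CNY/EUR).

6.5918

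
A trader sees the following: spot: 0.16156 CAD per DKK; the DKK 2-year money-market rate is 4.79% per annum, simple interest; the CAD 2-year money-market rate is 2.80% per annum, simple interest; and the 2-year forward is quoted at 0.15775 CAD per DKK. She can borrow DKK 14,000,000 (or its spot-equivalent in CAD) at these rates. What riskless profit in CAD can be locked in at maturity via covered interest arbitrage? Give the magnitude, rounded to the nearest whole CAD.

CAD 31,571

T = 2 years.
Invest the DKK and cover forward: 14,000,000 × 1.095800 × 0.15775 = CAD 2,420,074.30.
Convert at spot and invest in CAD: 14,000,000 × 0.16156 × 1.056000 = CAD 2,388,503.04.
The quoted forward overvalues DKK, so borrow CAD, buy DKK at spot, deposit the DKK at 4.79%, and sell the proceeds forward at 0.15775.
Profit = 2,420,074.30 − 2,388,503.04 = CAD 31,571.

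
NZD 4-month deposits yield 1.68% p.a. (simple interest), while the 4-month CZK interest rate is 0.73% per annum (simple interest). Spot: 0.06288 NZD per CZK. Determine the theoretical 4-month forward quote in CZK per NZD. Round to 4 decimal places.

15.8532

T = 4/12 years.
NZD accumulates by 1 + 0.0168×4/12 = 1.005600.
CZK accumulates by 1 + 0.0073×4/12 = 1.00243333.
Forward (NZD per CZK) = 0.06288 × 1.005600 / 1.00243333 = 0.063078637.
Invert for CZK per NZD: 1 / 0.063078637 = 15.8532.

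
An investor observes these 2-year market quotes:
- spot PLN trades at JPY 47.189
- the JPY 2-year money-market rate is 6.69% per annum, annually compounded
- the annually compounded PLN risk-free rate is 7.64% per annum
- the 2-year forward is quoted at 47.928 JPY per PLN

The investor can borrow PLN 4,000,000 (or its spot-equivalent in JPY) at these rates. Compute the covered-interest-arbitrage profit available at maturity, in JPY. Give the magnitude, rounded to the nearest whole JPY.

JPY 7,268,258

T = 2 years.
Route A — deposit PLN, sell forward: 4,000,000 × 1.15863696 × 47.928 = JPY 222,124,608.88.
Route B — convert at spot, deposit JPY: 4,000,000 × 47.189 × 1.13827561 = JPY 214,856,351.04.
The quoted forward overvalues PLN, so borrow JPY, buy PLN at spot, deposit the PLN at 7.64%, and sell the proceeds forward at 47.928.
The gap between the two covered legs is JPY 7,268,258.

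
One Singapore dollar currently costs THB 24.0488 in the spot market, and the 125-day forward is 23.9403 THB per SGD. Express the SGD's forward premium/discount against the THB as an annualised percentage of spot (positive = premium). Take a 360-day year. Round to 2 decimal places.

-1.30%

T = 125/360 years.
(F − S)/S = (23.9403 − 24.0488)/24.0488 = -0.0045117.
Annualise by dividing by T: -0.0045117 / (125/360) = -0.012994 → -1.30%.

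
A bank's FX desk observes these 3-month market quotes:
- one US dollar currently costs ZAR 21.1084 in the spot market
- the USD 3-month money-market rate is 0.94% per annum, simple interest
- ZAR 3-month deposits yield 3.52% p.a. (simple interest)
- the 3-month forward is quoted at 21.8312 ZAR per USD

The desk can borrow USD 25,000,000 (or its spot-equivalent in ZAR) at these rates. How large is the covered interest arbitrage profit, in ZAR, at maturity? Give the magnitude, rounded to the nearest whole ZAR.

ZAR 14,708,735

T = 3/12 years.
Invest the USD and cover forward: 25,000,000 × 1.002350 × 21.8312 = ZAR 547,062,583.00.
Convert at spot and invest in ZAR: 25,000,000 × 21.1084 × 1.008800 = ZAR 532,353,848.00.
The quoted forward overvalues USD, so borrow ZAR, buy USD at spot, deposit the USD at 0.94%, and sell the proceeds forward at 21.8312.
The gap between the two covered legs is ZAR 14,708,735.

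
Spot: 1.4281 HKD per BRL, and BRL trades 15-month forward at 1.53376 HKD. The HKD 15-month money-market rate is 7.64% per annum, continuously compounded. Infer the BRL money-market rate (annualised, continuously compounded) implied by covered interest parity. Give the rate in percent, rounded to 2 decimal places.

T = 15/12 years.
CIP gives F = S · g_HKD/g_BRL, so g_HKD/g_BRL = 1.53376/1.4281 = 1.0739864.
The HKD side grows by e^(0.0764×15/12) = 1.1002088.
That pins the BRL growth at 1.024416.
Take logs: ln 1.024416 / (15/12) = 0.019298, so 1.93%.

1.93%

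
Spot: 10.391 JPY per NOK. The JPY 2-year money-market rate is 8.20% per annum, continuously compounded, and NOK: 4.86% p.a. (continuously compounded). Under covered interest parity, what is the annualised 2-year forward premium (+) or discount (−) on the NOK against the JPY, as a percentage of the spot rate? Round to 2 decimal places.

T = 2 years.
No-arbitrage forward: 10.391 × 1.1782143 / 1.1020808 = 11.108827 JPY/NOK.
Annualised premium = (F − S)/S × (1/T) = (11.108827 − 10.391)/10.391 ÷ 2 = 3.45%.

+3.45%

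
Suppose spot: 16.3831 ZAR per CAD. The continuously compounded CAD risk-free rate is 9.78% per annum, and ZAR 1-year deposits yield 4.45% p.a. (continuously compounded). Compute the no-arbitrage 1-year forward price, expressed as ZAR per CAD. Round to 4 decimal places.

15.5327

T = 1 year.
ZAR accumulates by e^(0.0445×1) = 1.04550498.
Growth of 1 CAD over T: e^(0.0978×1) = 1.10274221.
So F = 16.3831 × 1.04550498 / 1.10274221 = 15.532744 (ZAR/CAD).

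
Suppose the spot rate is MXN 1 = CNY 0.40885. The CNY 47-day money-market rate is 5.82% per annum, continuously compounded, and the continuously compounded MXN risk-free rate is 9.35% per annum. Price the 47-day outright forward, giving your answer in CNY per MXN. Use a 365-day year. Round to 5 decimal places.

T = 47/365 years.
Growth of 1 CNY over T: e^(0.0582×47/365) = 1.0075224.
Growth of 1 MXN over T: e^(0.0935×47/365) = 1.0121125.
CIP: F = S · (grow CNY)/(grow MXN) = 0.40885 × 1.0075224/1.0121125 = 0.4069958 CNY per MXN.

0.40700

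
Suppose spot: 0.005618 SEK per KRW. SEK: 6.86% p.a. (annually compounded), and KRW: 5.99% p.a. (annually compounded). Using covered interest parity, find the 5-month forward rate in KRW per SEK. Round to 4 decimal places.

T = 5/12 years.
Growth of 1 SEK over T: (1 + 0.0686)^(5/12) = 1.02803126.
KRW accumulates by (1 + 0.0599)^(5/12) = 1.024535564.
So F = 0.005618 × 1.02803126 / 1.024535564 = 0.00563716851 (SEK/KRW).
Quoted the other way: 1/0.00563716851 = 177.3940 KRW per SEK.

177.3940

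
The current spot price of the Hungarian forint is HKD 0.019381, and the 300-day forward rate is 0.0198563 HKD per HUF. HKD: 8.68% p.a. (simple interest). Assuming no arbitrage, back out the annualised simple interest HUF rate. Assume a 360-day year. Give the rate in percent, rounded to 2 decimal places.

5.60%

T = 300/360 years.
CIP gives F = S · g_HKD/g_HUF, so g_HKD/g_HUF = 0.0198563/0.019381 = 1.0245240.
The HKD side grows by 1 + 0.0868×300/360 = 1.0723333.
That pins the HUF growth at 1.0466649.
(1.0466649 − 1)/T = 0.055998, i.e. 5.60%.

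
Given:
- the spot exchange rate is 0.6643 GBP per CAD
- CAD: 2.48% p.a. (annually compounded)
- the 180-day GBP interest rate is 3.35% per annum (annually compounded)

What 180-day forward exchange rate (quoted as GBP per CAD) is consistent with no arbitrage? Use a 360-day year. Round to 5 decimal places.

0.66711

T = 180/360 years.
GBP accumulates by (1 + 0.0335)^(180/360) = 1.016612.
CAD accumulates by (1 + 0.0248)^(180/360) = 1.0123241.
CIP: F = S · (grow GBP)/(grow CAD) = 0.6643 × 1.016612/1.0123241 = 0.6671138 GBP per CAD.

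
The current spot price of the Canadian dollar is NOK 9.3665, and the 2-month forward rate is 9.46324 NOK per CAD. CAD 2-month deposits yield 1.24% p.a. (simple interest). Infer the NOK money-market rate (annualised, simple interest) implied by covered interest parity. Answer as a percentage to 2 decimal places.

7.45%

T = 2/12 years.
CIP gives F = S · g_NOK/g_CAD, so g_NOK/g_CAD = 9.46324/9.3665 = 1.0103283.
CAD growth factor: 1 + 0.0124×2/12 = 1.0020667.
So the NOK growth factor = 1.0124163.
(1.0124163 − 1)/T = 0.074498, i.e. 7.45%.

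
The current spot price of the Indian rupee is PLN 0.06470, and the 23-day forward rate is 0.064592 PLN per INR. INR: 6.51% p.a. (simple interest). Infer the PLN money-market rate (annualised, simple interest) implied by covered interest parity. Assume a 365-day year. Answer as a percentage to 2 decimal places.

3.85%

T = 23/365 years.
F/S = 0.064592/0.0647 = 0.9983308 = (growth of PLN) / (growth of INR).
INR growth factor: 1 + 0.0651×23/365 = 1.0041022.
Hence g_PLN = 1.0024262.
r = (1.0024262 − 1)/(23/365) = 0.038503 → 3.85%.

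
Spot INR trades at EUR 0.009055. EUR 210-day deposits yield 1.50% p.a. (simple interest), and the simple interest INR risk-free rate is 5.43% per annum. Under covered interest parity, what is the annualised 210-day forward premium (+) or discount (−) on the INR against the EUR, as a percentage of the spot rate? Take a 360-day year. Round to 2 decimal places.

T = 210/360 years.
No-arbitrage forward: 0.009055 × 1.008750 / 1.031675 = 0.008853788 EUR/INR.
Annualised premium = (F − S)/S × (1/T) = (0.008853788 − 0.009055)/0.009055 ÷ (210/360) = -3.81%.

-3.81%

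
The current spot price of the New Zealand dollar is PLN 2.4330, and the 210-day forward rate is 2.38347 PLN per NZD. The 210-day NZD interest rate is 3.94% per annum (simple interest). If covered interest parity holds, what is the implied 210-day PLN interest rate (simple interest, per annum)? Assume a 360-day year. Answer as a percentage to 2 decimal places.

T = 210/360 years.
By CIP, F/S equals the PLN-to-NZD growth ratio: 2.38347/2.433 = 0.9796424.
NZD growth factor: 1 + 0.0394×210/360 = 1.0229833.
Hence g_PLN = 1.0021578.
(1.0021578 − 1)/T = 0.003699, i.e. 0.37%.

0.37%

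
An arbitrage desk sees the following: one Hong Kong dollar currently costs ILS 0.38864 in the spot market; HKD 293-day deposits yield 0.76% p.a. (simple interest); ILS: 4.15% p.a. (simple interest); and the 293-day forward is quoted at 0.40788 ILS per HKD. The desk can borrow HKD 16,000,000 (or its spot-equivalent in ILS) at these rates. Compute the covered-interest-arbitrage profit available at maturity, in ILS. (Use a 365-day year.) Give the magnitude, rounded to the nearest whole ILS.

T = 293/365 years.
Keep in HKD, deliver into the forward: 16,000,000·1.006100822·0.40788 = ILS 6,565,894.45.
Swap to ILS now, deposit: 16,000,000·0.38864·1.033313699 = ILS 6,425,392.58.
The quoted forward overvalues HKD, so borrow ILS, buy HKD at spot, deposit the HKD at 0.76%, and sell the proceeds forward at 0.40788.
Arbitrage profit = |6,565,894.45 − 6,425,392.58| = ILS 140,502.

ILS 140,502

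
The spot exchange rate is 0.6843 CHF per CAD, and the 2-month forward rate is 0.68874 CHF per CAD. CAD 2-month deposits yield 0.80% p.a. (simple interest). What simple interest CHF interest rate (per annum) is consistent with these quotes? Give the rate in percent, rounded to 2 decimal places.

T = 2/12 years.
CIP gives F = S · g_CHF/g_CAD, so g_CHF/g_CAD = 0.68874/0.6843 = 1.0064884.
CAD growth factor: 1 + 0.0080×2/12 = 1.0013333.
So the CHF growth factor = 1.0078304.
r = (1.0078304 − 1)/(2/12) = 0.046982 → 4.70%.

4.70%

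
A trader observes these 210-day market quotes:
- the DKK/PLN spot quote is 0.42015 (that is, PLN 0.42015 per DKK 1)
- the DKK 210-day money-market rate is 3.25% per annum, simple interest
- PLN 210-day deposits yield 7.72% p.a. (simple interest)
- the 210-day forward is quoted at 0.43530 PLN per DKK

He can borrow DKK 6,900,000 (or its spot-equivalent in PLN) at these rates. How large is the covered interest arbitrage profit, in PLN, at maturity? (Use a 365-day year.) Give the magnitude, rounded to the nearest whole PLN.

T = 210/365 years.
Route A — deposit DKK, sell forward: 6,900,000 × 1.01869863 × 0.43530 = PLN 3,059,732.64.
Route B — convert at spot, deposit PLN: 6,900,000 × 0.42015 × 1.044416438 = PLN 3,027,799.81.
The quoted forward overvalues DKK, so borrow PLN, buy DKK at spot, deposit the DKK at 3.25%, and sell the proceeds forward at 0.43530.
Profit = 3,059,732.64 − 3,027,799.81 = PLN 31,933.

PLN 31,933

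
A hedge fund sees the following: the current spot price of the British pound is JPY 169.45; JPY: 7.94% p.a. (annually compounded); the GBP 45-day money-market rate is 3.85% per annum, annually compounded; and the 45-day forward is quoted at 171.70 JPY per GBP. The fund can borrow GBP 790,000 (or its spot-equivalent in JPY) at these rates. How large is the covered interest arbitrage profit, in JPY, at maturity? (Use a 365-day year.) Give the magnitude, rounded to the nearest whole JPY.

JPY 1,143,780

T = 45/365 years.
Invest the GBP and cover forward: 790,000 × 1.00466834621 × 171.70 = JPY 136,276,228.48.
Convert at spot and invest in JPY: 790,000 × 169.45 × 1.00946434164 = JPY 135,132,448.83.
The quoted forward overvalues GBP, so borrow JPY, buy GBP at spot, deposit the GBP at 3.85%, and sell the proceeds forward at 171.70.
The gap between the two covered legs is JPY 1,143,780.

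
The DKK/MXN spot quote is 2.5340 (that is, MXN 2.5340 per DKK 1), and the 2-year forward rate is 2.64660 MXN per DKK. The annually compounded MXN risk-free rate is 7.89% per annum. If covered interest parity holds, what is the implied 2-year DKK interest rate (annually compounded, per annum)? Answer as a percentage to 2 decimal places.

5.57%

T = 2 years.
CIP gives F = S · g_MXN/g_DKK, so g_MXN/g_DKK = 2.6466/2.534 = 1.0444357.
MXN growth factor: (1 + 0.0789)^2 = 1.1640252.
So the DKK growth factor = 1.1145015.
Annualise: 1.1145015^(1/2) − 1 = 0.055700 = 5.57%.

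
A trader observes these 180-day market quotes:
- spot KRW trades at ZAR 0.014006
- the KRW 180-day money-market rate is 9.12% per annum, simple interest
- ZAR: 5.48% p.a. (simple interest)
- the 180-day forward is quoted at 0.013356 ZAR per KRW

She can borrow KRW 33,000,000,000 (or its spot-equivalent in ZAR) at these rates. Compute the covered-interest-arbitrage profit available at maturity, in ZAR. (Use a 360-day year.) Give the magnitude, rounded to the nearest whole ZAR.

T = 180/360 years.
Invest the KRW and cover forward: 33,000,000,000 × 1.045600 × 0.013356 = ZAR 460,846,108.80.
Convert at spot and invest in ZAR: 33,000,000,000 × 0.014006 × 1.027400 = ZAR 474,862,225.20.
The quoted forward undervalues KRW, so borrow KRW, convert to ZAR at spot, deposit the ZAR at 5.48%, and buy KRW forward at 0.013356 to cover the loan.
Arbitrage profit = |460,846,108.80 − 474,862,225.20| = ZAR 14,016,116.

ZAR 14,016,116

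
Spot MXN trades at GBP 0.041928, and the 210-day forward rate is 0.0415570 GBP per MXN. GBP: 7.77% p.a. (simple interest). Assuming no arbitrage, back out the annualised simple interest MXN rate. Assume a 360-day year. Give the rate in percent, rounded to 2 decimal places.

T = 210/360 years.
By CIP, F/S equals the GBP-to-MXN growth ratio: 0.041557/0.041928 = 0.9911515.
The GBP side grows by 1 + 0.0777×210/360 = 1.045325.
Hence g_MXN = 1.0546571.
(1.0546571 − 1)/T = 0.093698, i.e. 9.37%.

9.37%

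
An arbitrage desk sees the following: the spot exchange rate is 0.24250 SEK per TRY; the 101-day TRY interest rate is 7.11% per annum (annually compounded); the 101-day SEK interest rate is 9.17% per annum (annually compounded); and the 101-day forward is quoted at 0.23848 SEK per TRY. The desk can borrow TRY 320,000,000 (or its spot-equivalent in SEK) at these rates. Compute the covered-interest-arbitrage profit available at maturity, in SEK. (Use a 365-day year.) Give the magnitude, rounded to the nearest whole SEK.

T = 101/365 years.
Keep in TRY, deliver into the forward: 320,000,000·1.0191880763·0.23848 = SEK 77,777,911.18.
Swap to SEK now, deposit: 320,000,000·0.24250·1.0245747664 = SEK 79,507,001.87.
The quoted forward undervalues TRY, so borrow TRY, convert to SEK at spot, deposit the SEK at 9.17%, and buy TRY forward at 0.23848 to cover the loan.
Profit = 79,507,001.87 − 77,777,911.18 = SEK 1,729,091.

SEK 1,729,091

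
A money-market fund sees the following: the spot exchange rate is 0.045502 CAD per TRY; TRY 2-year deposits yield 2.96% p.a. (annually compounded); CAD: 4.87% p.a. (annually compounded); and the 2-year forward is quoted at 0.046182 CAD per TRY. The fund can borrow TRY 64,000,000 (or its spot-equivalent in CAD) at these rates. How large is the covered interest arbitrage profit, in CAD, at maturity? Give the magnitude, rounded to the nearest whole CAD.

CAD 69,464

T = 2 years.
Route A — deposit TRY, sell forward: 64,000,000 × 1.06007616 × 0.046182 = CAD 3,133,211.98.
Route B — convert at spot, deposit CAD: 64,000,000 × 0.045502 × 1.09977169 = CAD 3,202,675.93.
The quoted forward undervalues TRY, so borrow TRY, convert to CAD at spot, deposit the CAD at 4.87%, and buy TRY forward at 0.046182 to cover the loan.
Arbitrage profit = |3,133,211.98 − 3,202,675.93| = CAD 69,464.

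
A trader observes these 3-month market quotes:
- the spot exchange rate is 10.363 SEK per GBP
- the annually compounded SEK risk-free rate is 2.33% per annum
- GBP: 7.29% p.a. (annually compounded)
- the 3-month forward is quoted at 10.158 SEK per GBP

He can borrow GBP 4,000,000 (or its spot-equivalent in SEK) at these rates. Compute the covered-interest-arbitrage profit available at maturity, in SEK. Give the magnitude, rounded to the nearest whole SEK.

T = 3/12 years.
Route A — deposit GBP, sell forward: 4,000,000 × 1.0177469541 × 10.158 = SEK 41,353,094.24.
Route B — convert at spot, deposit SEK: 4,000,000 × 10.363 × 1.0057747849 = SEK 41,691,376.38.
The quoted forward undervalues GBP, so borrow GBP, convert to SEK at spot, deposit the SEK at 2.33%, and buy GBP forward at 10.158 to cover the loan.
Profit = 41,691,376.38 − 41,353,094.24 = SEK 338,282.

SEK 338,282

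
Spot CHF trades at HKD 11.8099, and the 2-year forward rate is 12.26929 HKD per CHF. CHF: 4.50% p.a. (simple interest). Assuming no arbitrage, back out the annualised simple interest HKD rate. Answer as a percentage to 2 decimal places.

6.62%

T = 2 years.
By CIP, F/S equals the HKD-to-CHF growth ratio: 12.26929/11.8099 = 1.0388987.
CHF growth factor: 1 + 0.0450×2 = 1.090000.
Hence g_HKD = 1.1323996.
(1.1323996 − 1)/T = 0.066200, i.e. 6.62%.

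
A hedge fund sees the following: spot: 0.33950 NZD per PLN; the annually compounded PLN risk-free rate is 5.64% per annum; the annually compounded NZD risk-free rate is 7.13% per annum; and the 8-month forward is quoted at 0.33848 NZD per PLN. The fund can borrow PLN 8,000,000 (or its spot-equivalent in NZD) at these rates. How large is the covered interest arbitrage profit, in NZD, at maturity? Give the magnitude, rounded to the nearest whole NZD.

T = 8/12 years.
Keep in PLN, deliver into the forward: 8,000,000·1.037255139·0.33848 = NZD 2,808,720.96.
Swap to NZD now, deposit: 8,000,000·0.33950·1.046985668 = NZD 2,843,613.07.
The quoted forward undervalues PLN, so borrow PLN, convert to NZD at spot, deposit the NZD at 7.13%, and buy PLN forward at 0.33848 to cover the loan.
Profit = 2,843,613.07 − 2,808,720.96 = NZD 34,892.

NZD 34,892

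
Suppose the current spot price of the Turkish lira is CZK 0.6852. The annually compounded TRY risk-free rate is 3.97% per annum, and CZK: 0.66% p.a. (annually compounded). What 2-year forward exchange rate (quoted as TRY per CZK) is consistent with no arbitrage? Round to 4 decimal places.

1.5570

T = 2 years.
CZK accumulates by (1 + 0.0066)^2 = 1.0132436.
Growth of 1 TRY over T: (1 + 0.0397)^2 = 1.0809761.
CIP: F = S · (grow CZK)/(grow TRY) = 0.6852 × 1.0132436/1.0809761 = 0.6422663 CZK per TRY.
Quoted the other way: 1/0.6422663 = 1.5570 TRY per CZK.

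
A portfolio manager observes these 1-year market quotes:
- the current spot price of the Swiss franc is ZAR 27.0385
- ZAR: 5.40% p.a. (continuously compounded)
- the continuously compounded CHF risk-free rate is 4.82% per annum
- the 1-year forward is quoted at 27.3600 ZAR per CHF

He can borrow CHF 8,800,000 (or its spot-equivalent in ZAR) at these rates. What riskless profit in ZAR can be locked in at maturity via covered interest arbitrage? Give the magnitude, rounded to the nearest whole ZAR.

ZAR 1,516,507

T = 1 year.
Route A — deposit CHF, sell forward: 8,800,000 × 1.04938051044 × 27.3600 = ZAR 252,657,246.74.
Route B — convert at spot, deposit ZAR: 8,800,000 × 27.0385 × 1.05548460216 = ZAR 251,140,739.66.
The quoted forward overvalues CHF, so borrow ZAR, buy CHF at spot, deposit the CHF at 4.82%, and sell the proceeds forward at 27.3600.
Arbitrage profit = |252,657,246.74 − 251,140,739.66| = ZAR 1,516,507.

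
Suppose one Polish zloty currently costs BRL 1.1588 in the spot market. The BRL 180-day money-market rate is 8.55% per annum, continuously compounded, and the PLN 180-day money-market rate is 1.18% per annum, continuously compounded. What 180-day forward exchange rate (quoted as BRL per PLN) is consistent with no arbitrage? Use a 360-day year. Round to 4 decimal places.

1.2023

T = 180/360 years.
Growth of 1 BRL over T: e^(0.0855×180/360) = 1.0436769.
PLN growth factor: e^(0.0118×180/360) = 1.0059174.
CIP: F = S · (grow BRL)/(grow PLN) = 1.1588 × 1.0436769/1.0059174 = 1.202298 BRL per PLN.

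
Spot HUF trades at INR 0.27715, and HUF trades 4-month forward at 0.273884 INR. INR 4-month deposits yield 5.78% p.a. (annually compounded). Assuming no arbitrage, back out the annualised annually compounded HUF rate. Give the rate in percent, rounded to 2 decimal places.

9.61%

T = 4/12 years.
By CIP, F/S equals the INR-to-HUF growth ratio: 0.273884/0.27715 = 0.9882158.
INR growth factor: (1 + 0.0578)^(4/12) = 1.0189069.
Hence g_HUF = 1.0310571.
r = 1.0310571^(12/4) − 1 = 0.096095 → 9.61%.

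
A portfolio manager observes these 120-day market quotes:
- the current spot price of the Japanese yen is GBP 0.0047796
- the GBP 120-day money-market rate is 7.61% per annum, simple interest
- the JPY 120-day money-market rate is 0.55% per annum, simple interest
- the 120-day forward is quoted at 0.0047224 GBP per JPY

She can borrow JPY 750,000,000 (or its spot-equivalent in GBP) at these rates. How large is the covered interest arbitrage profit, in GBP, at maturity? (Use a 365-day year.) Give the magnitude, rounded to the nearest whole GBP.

GBP 126,182

T = 120/365 years.
Invest the JPY and cover forward: 750,000,000 × 1.001808219 × 0.0047224 = GBP 3,548,204.35.
Convert at spot and invest in GBP: 750,000,000 × 0.0047796 × 1.025019178 = GBP 3,674,386.25.
The quoted forward undervalues JPY, so borrow JPY, convert to GBP at spot, deposit the GBP at 7.61%, and buy JPY forward at 0.0047224 to cover the loan.
Profit = 3,674,386.25 − 3,548,204.35 = GBP 126,182.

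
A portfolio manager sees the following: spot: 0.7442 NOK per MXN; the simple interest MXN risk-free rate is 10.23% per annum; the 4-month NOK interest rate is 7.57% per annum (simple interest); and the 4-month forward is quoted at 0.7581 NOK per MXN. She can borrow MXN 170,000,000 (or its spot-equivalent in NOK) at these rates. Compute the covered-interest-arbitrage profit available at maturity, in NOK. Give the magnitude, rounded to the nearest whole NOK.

NOK 3,565,336

T = 4/12 years.
Keep in MXN, deliver into the forward: 170,000,000·1.034100·0.7581 = NOK 133,271,705.70.
Swap to NOK now, deposit: 170,000,000·0.7442·1.02523333333 = NOK 129,706,369.93.
The quoted forward overvalues MXN, so borrow NOK, buy MXN at spot, deposit the MXN at 10.23%, and sell the proceeds forward at 0.7581.
The gap between the two covered legs is NOK 3,565,336.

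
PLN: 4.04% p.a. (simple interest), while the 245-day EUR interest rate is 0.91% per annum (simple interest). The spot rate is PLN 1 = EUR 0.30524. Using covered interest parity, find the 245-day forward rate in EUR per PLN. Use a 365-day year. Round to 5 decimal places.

T = 245/365 years.
Growth of 1 EUR over T: 1 + 0.0091×245/365 = 1.0061082.
PLN accumulates by 1 + 0.0404×245/365 = 1.0271178.
So F = 0.30524 × 1.0061082 / 1.0271178 = 0.2989963 (EUR/PLN).

0.29900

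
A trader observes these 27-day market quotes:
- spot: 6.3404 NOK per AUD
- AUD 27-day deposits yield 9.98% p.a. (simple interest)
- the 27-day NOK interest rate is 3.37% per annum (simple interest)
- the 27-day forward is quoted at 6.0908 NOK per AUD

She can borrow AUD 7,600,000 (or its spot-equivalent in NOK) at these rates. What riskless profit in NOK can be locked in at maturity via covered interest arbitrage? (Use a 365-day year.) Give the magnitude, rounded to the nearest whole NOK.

T = 27/365 years.
Route A — deposit AUD, sell forward: 7,600,000 × 1.0073824658 × 6.0908 = NOK 46,631,814.93.
Route B — convert at spot, deposit NOK: 7,600,000 × 6.3404 × 1.0024928767 = NOK 48,307,164.35.
The quoted forward undervalues AUD, so borrow AUD, convert to NOK at spot, deposit the NOK at 3.37%, and buy AUD forward at 6.0908 to cover the loan.
The gap between the two covered legs is NOK 1,675,349.

NOK 1,675,349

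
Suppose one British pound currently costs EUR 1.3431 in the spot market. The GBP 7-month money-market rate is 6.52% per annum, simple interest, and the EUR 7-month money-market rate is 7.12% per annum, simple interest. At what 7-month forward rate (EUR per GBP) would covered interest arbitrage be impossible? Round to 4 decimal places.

1.3476

T = 7/12 years.
EUR accumulates by 1 + 0.0712×7/12 = 1.0415333.
GBP growth factor: 1 + 0.0652×7/12 = 1.0380333.
CIP: F = S · (grow EUR)/(grow GBP) = 1.3431 × 1.0415333/1.0380333 = 1.347629 EUR per GBP.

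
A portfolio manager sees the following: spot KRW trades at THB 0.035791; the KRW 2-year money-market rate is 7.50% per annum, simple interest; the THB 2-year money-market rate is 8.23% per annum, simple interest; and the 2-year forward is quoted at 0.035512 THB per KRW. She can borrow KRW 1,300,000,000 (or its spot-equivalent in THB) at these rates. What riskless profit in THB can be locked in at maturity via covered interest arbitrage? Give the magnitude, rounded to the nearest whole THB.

THB 1,096,418

T = 2 years.
Invest the KRW and cover forward: 1,300,000,000 × 1.150000 × 0.035512 = THB 53,090,440.00.
Convert at spot and invest in THB: 1,300,000,000 × 0.035791 × 1.164600 = THB 54,186,858.18.
The quoted forward undervalues KRW, so borrow KRW, convert to THB at spot, deposit the THB at 8.23%, and buy KRW forward at 0.035512 to cover the loan.
The gap between the two covered legs is THB 1,096,418.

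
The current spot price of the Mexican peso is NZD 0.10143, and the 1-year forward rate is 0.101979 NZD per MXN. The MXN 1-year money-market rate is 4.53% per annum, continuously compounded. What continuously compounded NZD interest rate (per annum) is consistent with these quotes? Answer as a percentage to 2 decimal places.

5.07%

T = 1 year.
CIP gives F = S · g_NZD/g_MXN, so g_NZD/g_MXN = 0.101979/0.10143 = 1.0054126.
MXN growth factor: e^(0.0453×1) = 1.0463417.
Hence g_NZD = 1.0520051.
r = ln(1.0520051)/1 = 0.050698 → 5.07%.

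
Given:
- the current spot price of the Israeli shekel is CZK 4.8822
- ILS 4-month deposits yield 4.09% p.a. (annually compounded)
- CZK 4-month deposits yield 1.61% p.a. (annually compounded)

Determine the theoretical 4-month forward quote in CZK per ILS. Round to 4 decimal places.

4.8431

T = 4/12 years.
CZK growth factor: (1 + 0.0161)^(4/12) = 1.0053381.
ILS accumulates by (1 + 0.0409)^(4/12) = 1.0134516.
Forward (CZK per ILS) = 4.8822 × 1.0053381 / 1.0134516 = 4.843114.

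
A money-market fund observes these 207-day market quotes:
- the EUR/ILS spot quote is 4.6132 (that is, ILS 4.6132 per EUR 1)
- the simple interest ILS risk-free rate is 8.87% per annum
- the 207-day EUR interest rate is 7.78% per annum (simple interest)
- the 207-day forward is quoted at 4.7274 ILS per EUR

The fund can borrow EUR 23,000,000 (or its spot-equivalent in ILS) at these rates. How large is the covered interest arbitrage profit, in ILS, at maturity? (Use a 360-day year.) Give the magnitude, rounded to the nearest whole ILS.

T = 207/360 years.
Route A — deposit EUR, sell forward: 23,000,000 × 1.044735 × 4.7274 = ILS 113,594,245.50.
Route B — convert at spot, deposit ILS: 23,000,000 × 4.6132 × 1.0510025 = ILS 111,515,148.86.
The quoted forward overvalues EUR, so borrow ILS, buy EUR at spot, deposit the EUR at 7.78%, and sell the proceeds forward at 4.7274.
The gap between the two covered legs is ILS 2,079,097.

ILS 2,079,097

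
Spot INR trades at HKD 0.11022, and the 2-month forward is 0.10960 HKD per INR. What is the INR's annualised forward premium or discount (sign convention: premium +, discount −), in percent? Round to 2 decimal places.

T = 2/12 years.
INR trades forward at -0.56251% vs spot over the period.
Per annum: -0.0056251 / (2/12) = -0.033751 = -3.38%.

-3.38%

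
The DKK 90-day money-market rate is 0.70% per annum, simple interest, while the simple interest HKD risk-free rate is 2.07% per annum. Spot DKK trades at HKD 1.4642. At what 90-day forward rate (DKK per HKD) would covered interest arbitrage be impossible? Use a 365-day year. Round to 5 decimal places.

0.68067

T = 90/365 years.
Growth of 1 HKD over T: 1 + 0.0207×90/365 = 1.0051041.
DKK growth factor: 1 + 0.0070×90/365 = 1.001726.
CIP: F = S · (grow HKD)/(grow DKK) = 1.4642 × 1.0051041/1.001726 = 1.469138 HKD per DKK.
Quoted the other way: 1/1.469138 = 0.68067 DKK per HKD.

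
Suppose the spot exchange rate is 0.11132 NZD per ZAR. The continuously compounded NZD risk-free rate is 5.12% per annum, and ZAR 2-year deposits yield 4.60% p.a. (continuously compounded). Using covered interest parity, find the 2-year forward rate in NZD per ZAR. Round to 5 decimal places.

T = 2 years.
Growth of 1 NZD over T: e^(0.0512×2) = 1.1078265.
Growth of 1 ZAR over T: e^(0.0460×2) = 1.0963648.
Forward (NZD per ZAR) = 0.11132 × 1.1078265 / 1.0963648 = 0.1124838.

0.11248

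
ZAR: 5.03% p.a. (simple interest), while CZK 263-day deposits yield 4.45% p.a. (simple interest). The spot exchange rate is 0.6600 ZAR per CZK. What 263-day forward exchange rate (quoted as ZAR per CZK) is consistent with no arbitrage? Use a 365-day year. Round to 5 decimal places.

T = 263/365 years.
ZAR accumulates by 1 + 0.0503×263/365 = 1.0362436.
CZK accumulates by 1 + 0.0445×263/365 = 1.0320644.
So F = 0.66 × 1.0362436 / 1.0320644 = 0.6626726 (ZAR/CZK).

0.66267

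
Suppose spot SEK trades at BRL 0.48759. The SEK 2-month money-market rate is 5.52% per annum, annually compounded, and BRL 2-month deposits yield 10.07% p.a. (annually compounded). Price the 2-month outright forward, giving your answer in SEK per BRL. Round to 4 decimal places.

2.0365

T = 2/12 years.
Growth of 1 BRL over T: (1 + 0.1007)^(2/12) = 1.0161196.
SEK accumulates by (1 + 0.0552)^(2/12) = 1.0089953.
So F = 0.48759 × 1.0161196 / 1.0089953 = 0.4910328 (BRL/SEK).
Invert for SEK per BRL: 1 / 0.4910328 = 2.0365.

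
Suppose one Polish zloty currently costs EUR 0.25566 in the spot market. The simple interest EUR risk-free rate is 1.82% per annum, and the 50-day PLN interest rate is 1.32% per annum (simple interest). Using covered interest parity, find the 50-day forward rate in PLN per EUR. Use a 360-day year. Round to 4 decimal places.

T = 50/360 years.
EUR accumulates by 1 + 0.0182×50/360 = 1.0025278.
PLN accumulates by 1 + 0.0132×50/360 = 1.0018333.
Forward (EUR per PLN) = 0.25566 × 1.0025278 / 1.0018333 = 0.2558372.
Invert for PLN per EUR: 1 / 0.2558372 = 3.9087.

3.9087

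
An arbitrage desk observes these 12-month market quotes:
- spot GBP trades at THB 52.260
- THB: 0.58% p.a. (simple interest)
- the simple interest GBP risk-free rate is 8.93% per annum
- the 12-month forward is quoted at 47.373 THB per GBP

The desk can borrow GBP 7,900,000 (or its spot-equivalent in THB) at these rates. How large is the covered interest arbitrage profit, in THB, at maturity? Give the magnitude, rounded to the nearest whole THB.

T = 1 year.
Keep in GBP, deliver into the forward: 7,900,000·1.089300·47.373 = THB 407,666,930.31.
Swap to THB now, deposit: 7,900,000·52.260·1.005800 = THB 415,248,553.20.
The quoted forward undervalues GBP, so borrow GBP, convert to THB at spot, deposit the THB at 0.58%, and buy GBP forward at 47.373 to cover the loan.
The gap between the two covered legs is THB 7,581,623.

THB 7,581,623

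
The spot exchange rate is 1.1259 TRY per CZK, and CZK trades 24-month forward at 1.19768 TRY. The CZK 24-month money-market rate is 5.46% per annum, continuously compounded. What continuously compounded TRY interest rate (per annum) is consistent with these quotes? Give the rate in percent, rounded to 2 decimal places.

8.55%

T = 2 years.
F/S = 1.19768/1.1259 = 1.0637534 = (growth of TRY) / (growth of CZK).
CZK growth factor: e^(0.0546×2) = 1.1153854.
So the TRY growth factor = 1.186495.
r = ln(1.186495)/2 = 0.085502 → 8.55%.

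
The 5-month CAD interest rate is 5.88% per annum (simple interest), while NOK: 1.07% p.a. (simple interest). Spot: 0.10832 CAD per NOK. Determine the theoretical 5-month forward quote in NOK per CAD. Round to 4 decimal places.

T = 5/12 years.
Growth of 1 CAD over T: 1 + 0.0588×5/12 = 1.024500.
NOK accumulates by 1 + 0.0107×5/12 = 1.0044583.
CIP: F = S · (grow CAD)/(grow NOK) = 0.10832 × 1.024500/1.0044583 = 0.1104813 CAD per NOK.
Quoted the other way: 1/0.1104813 = 9.0513 NOK per CAD.

9.0513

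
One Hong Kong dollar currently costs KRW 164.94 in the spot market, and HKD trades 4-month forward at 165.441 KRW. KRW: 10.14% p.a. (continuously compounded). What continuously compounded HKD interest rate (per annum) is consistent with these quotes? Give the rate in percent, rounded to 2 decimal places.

T = 4/12 years.
By CIP, F/S equals the KRW-to-HKD growth ratio: 165.441/164.94 = 1.0030375.
The KRW side grows by e^(0.1014×4/12) = 1.0343777.
That pins the HKD growth at 1.0312453.
r = ln(1.0312453)/(4/12) = 0.092301 → 9.23%.

9.23%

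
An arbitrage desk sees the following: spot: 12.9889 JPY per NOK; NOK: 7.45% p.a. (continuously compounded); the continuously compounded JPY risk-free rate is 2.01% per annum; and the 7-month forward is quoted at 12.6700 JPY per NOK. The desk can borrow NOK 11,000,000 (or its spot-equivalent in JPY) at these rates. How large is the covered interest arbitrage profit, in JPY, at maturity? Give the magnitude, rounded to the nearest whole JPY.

T = 7/12 years.
Invest the NOK and cover forward: 11,000,000 × 1.04441647605 × 12.6700 = JPY 145,560,324.27.
Convert at spot and invest in JPY: 11,000,000 × 12.9889 × 1.01179400725 = JPY 144,563,002.99.
The quoted forward overvalues NOK, so borrow JPY, buy NOK at spot, deposit the NOK at 7.45%, and sell the proceeds forward at 12.6700.
Profit = 145,560,324.27 − 144,563,002.99 = JPY 997,321.

JPY 997,321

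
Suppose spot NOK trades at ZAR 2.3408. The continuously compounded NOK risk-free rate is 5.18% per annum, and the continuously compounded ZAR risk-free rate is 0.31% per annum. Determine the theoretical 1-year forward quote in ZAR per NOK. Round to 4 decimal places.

T = 1 year.
ZAR accumulates by e^(0.0031×1) = 1.0031048.
Growth of 1 NOK over T: e^(0.0518×1) = 1.0531651.
CIP: F = S · (grow ZAR)/(grow NOK) = 2.3408 × 1.0031048/1.0531651 = 2.229534 ZAR per NOK.

2.2295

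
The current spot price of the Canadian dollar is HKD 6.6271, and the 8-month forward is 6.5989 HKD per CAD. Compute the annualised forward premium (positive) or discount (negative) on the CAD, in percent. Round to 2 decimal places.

T = 8/12 years.
Period premium: (6.5989 − 6.6271)/6.6271 = -0.0042553.
Per annum: -0.0042553 / (8/12) = -0.006383 = -0.64%.

-0.64%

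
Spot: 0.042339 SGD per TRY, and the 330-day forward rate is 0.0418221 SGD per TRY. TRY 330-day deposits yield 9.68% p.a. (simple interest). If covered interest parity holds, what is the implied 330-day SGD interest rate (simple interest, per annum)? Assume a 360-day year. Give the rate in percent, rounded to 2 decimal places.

T = 330/360 years.
CIP gives F = S · g_SGD/g_TRY, so g_SGD/g_TRY = 0.0418221/0.042339 = 0.9877914.
The TRY side grows by 1 + 0.0968×330/360 = 1.0887333.
Hence g_SGD = 1.0754414.
(1.0754414 − 1)/T = 0.082300, i.e. 8.23%.

8.23%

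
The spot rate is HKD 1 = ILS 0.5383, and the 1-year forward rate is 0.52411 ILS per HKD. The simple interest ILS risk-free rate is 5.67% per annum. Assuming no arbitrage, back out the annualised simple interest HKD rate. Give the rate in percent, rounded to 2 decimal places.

T = 1 year.
F/S = 0.52411/0.5383 = 0.9736392 = (growth of ILS) / (growth of HKD).
The ILS side grows by 1 + 0.0567×1 = 1.056700.
That pins the HKD growth at 1.0853096.
(1.0853096 − 1)/T = 0.085310, i.e. 8.53%.

8.53%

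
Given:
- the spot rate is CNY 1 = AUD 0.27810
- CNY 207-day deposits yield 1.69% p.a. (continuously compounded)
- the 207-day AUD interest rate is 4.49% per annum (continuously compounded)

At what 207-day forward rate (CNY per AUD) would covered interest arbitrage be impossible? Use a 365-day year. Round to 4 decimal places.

3.5392

T = 207/365 years.
AUD growth factor: e^(0.0449×207/365) = 1.0257908.
CNY accumulates by e^(0.0169×207/365) = 1.0096305.
Forward (AUD per CNY) = 0.2781 × 1.0257908 / 1.0096305 = 0.2825513.
Invert for CNY per AUD: 1 / 0.2825513 = 3.5392.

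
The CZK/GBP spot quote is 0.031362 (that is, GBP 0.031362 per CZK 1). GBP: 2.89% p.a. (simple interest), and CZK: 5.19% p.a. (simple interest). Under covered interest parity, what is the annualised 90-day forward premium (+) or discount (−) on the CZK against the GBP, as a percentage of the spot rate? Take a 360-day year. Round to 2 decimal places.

-2.27%

T = 90/360 years.
CIP forward (GBP per CZK) = 0.031362 × 1.007225/1.012975 = 0.031183978.
Annualised premium = (F − S)/S × (1/T) = (0.031183978 − 0.031362)/0.031362 ÷ (90/360) = -2.27%.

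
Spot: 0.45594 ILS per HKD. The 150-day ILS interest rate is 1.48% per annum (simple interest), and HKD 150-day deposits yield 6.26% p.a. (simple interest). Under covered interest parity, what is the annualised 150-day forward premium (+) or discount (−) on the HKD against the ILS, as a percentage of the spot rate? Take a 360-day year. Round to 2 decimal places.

T = 150/360 years.
No-arbitrage forward: 0.45594 × 1.0061667 / 1.0260833 = 0.44709006 ILS/HKD.
Annualised premium = (F − S)/S × (1/T) = (0.44709006 − 0.45594)/0.45594 ÷ (150/360) = -4.66%.

-4.66%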